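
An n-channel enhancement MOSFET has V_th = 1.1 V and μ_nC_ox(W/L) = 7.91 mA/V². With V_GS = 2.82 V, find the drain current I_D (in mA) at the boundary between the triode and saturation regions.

At the boundary V_DS = V_ov = V_GS − V_th = 2.82 − 1.1 = 1.72 V.
I_D = ½ k_n V_ov² = 0.5 × 7.91 × 1.72² = 11.7 mA.

I_D = 11.7 mA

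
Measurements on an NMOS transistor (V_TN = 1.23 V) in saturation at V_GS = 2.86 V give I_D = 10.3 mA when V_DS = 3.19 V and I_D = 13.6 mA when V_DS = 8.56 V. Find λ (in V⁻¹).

With V_GS fixed, I_D ∝ (1 + λ V_DS) in saturation, so I_D2/I_D1 = (1 + λ V_DS2)/(1 + λ V_DS1).
13.6/10.3 = 1.32 = (1 + 8.56 λ)/(1 + 3.19 λ).
Solving: λ (I_D1 V_DS2 − I_D2 V_DS1) = I_D2 − I_D1, so λ = (13.6 − 10.3) / (10.3 × 8.56 − 13.6 × 3.19) = 3.3 / 44.8 = 0.0737 V⁻¹.

λ = 0.0737 V⁻¹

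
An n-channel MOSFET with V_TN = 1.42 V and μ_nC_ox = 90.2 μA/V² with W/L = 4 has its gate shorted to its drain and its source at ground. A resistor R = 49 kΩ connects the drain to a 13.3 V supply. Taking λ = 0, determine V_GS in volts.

V_GS = 2.52 V

With gate tied to drain, V_GS = V_DS ≥ V_GS − V_TN, so the device is in saturation.
k_n = μ_nC_ox · (W/L) = 0.3608 mA/V².
KCL at the drain: ½ k_n (V_GS − V_TN)² = (V_DD − V_GS)/R.
Let x = V_GS − 1.42. Then 8.84 x² + x − 11.88 = 0, giving x = 1.1 V (positive root), so V_GS = 2.52 V.
I_D = (V_DD − V_GS)/R = (13.3 − 2.52) / 49 = 0.22 mA.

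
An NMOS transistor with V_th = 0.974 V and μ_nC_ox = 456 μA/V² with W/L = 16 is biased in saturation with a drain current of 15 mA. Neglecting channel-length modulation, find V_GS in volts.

V_GS = 3.00 V

k_n = μ_nC_ox · (W/L) = 7.296 mA/V².
In saturation I_D = ½ k_n (V_GS − V_th)², so V_GS − V_th = √(2 I_D / k_n) = √(2 × 15 / 7.296) = 2.03 V.
V_GS = 0.974 + 2.03 = 3 V.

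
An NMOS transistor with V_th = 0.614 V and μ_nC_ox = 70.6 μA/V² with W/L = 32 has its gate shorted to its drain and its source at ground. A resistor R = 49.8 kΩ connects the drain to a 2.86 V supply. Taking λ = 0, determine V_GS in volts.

V_GS = 0.805 V

With gate tied to drain, V_GS = V_DS ≥ V_GS − V_th, so the device is in saturation.
k_n = μ_nC_ox · (W/L) = 2.259 mA/V².
KCL at the drain: ½ k_n (V_GS − V_th)² = (V_DD − V_GS)/R.
Let x = V_GS − 0.614. Then 56.3 x² + x − 2.246 = 0, giving x = 0.191 V (positive root), so V_GS = 0.805 V.
I_D = (V_DD − V_GS)/R = (2.86 − 0.805) / 49.8 = 0.0413 mA.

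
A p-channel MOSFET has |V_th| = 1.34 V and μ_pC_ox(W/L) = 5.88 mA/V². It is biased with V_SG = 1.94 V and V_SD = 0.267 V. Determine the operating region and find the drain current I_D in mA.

Triode; I_D = 0.732 mA

V_ov = V_SG − |V_th| = 1.94 − 1.34 = 0.6 V.
Since V_SD = 0.267 V < V_ov = 0.6 V, the device is in the triode region.
I_D = k_p [V_ov · V_SD − ½ V_SD²] = 5.88 × [0.6 × 0.267 − 0.5 × 0.267²] = 0.732 mA.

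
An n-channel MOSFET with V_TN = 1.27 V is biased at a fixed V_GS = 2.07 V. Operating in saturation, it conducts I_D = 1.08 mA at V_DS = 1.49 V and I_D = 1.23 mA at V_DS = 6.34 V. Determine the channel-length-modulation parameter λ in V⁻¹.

λ = 0.0299 V⁻¹

With V_GS fixed, I_D ∝ (1 + λ V_DS) in saturation, so I_D2/I_D1 = (1 + λ V_DS2)/(1 + λ V_DS1).
1.23/1.08 = 1.139 = (1 + 6.34 λ)/(1 + 1.49 λ).
Solving: λ (I_D1 V_DS2 − I_D2 V_DS1) = I_D2 − I_D1, so λ = (1.23 − 1.08) / (1.08 × 6.34 − 1.23 × 1.49) = 0.15 / 5.01 = 0.0299 V⁻¹.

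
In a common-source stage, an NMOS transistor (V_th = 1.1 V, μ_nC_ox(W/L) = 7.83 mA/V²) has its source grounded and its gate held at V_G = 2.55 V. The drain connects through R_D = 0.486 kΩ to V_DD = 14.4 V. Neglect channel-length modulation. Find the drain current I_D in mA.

I_D = 8.23 mA

V_GS = V_G = 2.55 V, so V_ov = 2.55 − 1.1 = 1.45 V.
Assume saturation: I_D = ½ k_n V_ov² = 0.5 × 7.83 × 1.45² = 8.23 mA, giving V_DS = V_DD − I_D R_D = 14.4 − 8.23 × 0.486 = 10.4 V.
V_DS = 10.4 V ≥ V_ov = 1.45 V, confirming saturation.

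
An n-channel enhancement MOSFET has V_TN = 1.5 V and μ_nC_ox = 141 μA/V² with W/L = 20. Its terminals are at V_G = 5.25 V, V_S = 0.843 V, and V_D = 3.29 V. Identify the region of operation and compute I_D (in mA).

V_GS = V_G − V_S = 5.25 − 0.843 = 4.41 V; V_DS = V_D − V_S = 3.29 − 0.843 = 2.45 V.
k_n = μ_nC_ox · (W/L) = 2.82 mA/V².
V_ov = V_GS − V_TN = 4.41 − 1.5 = 2.91 V.
Since V_DS = 2.45 V < V_ov = 2.91 V, the device is in the triode region.
I_D = k_n [V_ov · V_DS − ½ V_DS²] = 2.82 × [2.91 × 2.45 − 0.5 × 2.45²] = 11.6 mA.

Triode; I_D = 11.6 mA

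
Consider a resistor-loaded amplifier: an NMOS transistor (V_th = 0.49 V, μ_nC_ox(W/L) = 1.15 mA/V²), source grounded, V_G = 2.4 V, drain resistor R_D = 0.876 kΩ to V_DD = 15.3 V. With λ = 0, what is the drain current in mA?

I_D = 2.10 mA

V_GS = V_G = 2.4 V, so V_ov = 2.4 − 0.49 = 1.91 V.
Assume saturation: I_D = ½ k_n V_ov² = 0.5 × 1.15 × 1.91² = 2.1 mA, giving V_DS = V_DD − I_D R_D = 15.3 − 2.1 × 0.876 = 13.5 V.
V_DS = 13.5 V ≥ V_ov = 1.91 V, confirming saturation.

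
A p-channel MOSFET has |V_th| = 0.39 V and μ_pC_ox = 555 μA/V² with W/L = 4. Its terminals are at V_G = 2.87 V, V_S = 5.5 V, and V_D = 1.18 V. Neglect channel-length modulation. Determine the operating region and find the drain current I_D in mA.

V_SG = V_S − V_G = 5.5 − 2.87 = 2.63 V; V_SD = V_S − V_D = 5.5 − 1.18 = 4.32 V.
k_p = μ_pC_ox · (W/L) = 2.22 mA/V².
V_ov = V_SG − |V_th| = 2.63 − 0.39 = 2.24 V.
Since V_SD = 4.32 V ≥ V_ov = 2.24 V, the device is in saturation.
I_D = ½ k_p V_ov² = 0.5 × 2.22 × 2.24² = 5.57 mA.

Saturation; I_D = 5.57 mA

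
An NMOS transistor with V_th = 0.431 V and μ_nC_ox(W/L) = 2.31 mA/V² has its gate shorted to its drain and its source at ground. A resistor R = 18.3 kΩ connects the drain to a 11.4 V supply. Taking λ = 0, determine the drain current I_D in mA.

I_D = 0.561 mA

With gate tied to drain, V_GS = V_DS ≥ V_GS − V_th, so the device is in saturation.
KCL at the drain: ½ k_n (V_GS − V_th)² = (V_DD − V_GS)/R.
Let x = V_GS − 0.431. Then 21.1 x² + x − 10.97 = 0, giving x = 0.697 V (positive root), so V_GS = 1.13 V.
I_D = (V_DD − V_GS)/R = (11.4 − 1.13) / 18.3 = 0.561 mA.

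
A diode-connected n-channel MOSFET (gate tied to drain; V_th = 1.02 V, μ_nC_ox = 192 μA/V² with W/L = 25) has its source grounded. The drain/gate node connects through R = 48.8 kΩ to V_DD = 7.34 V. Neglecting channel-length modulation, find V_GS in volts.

With gate tied to drain, V_GS = V_DS ≥ V_GS − V_th, so the device is in saturation.
k_n = μ_nC_ox · (W/L) = 4.8 mA/V².
KCL at the drain: ½ k_n (V_GS − V_th)² = (V_DD − V_GS)/R.
Let x = V_GS − 1.02. Then 117 x² + x − 6.32 = 0, giving x = 0.228 V (positive root), so V_GS = 1.25 V.
I_D = (V_DD − V_GS)/R = (7.34 − 1.25) / 48.8 = 0.125 mA.

V_GS = 1.25 V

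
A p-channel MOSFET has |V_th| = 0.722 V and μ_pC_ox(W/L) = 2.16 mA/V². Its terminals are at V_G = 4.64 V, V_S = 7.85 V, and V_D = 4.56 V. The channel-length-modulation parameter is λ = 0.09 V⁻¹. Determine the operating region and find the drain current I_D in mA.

Saturation; I_D = 8.66 mA

V_SG = V_S − V_G = 7.85 − 4.64 = 3.21 V; V_SD = V_S − V_D = 7.85 − 4.56 = 3.29 V.
V_ov = V_SG − |V_th| = 3.21 − 0.722 = 2.49 V.
Since V_SD = 3.29 V ≥ V_ov = 2.49 V, the device is in saturation.
I_D = ½ k_p V_ov² (1 + λ V_SD) = 0.5 × 2.16 × 2.49² × (1 + 0.09 × 3.29) = 8.66 mA.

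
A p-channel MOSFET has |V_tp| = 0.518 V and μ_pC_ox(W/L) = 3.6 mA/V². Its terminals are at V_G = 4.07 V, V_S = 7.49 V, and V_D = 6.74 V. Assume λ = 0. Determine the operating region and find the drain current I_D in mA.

V_SG = V_S − V_G = 7.49 − 4.07 = 3.42 V; V_SD = V_S − V_D = 7.49 − 6.74 = 0.75 V.
V_ov = V_SG − |V_tp| = 3.42 − 0.518 = 2.9 V.
Since V_SD = 0.75 V < V_ov = 2.9 V, the device is in the triode region.
I_D = k_p [V_ov · V_SD − ½ V_SD²] = 3.6 × [2.9 × 0.75 − 0.5 × 0.75²] = 6.82 mA.

Triode; I_D = 6.82 mA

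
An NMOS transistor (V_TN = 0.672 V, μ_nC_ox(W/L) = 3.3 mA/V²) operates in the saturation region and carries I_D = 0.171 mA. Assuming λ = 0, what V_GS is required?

In saturation I_D = ½ k_n (V_GS − V_TN)², so V_GS − V_TN = √(2 I_D / k_n) = √(2 × 0.171 / 3.3) = 0.322 V.
V_GS = 0.672 + 0.322 = 0.994 V.

V_GS = 0.994 V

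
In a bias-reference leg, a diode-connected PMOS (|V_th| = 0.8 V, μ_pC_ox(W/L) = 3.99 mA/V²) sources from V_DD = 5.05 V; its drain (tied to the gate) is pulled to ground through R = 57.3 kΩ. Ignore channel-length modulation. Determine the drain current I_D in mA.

I_D = 0.0709 mA

With gate tied to drain, V_SG = V_SD ≥ V_SG − |V_th|, so the device is in saturation.
KCL at the drain: ½ k_p (V_SG − |V_th|)² = (V_DD − V_SG)/R.
Let x = V_SG − 0.8. Then 114 x² + x − 4.25 = 0, giving x = 0.188 V (positive root), so V_SG = 0.988 V.
I_D = (V_DD − V_SG)/R = (5.05 − 0.988) / 57.3 = 0.0709 mA.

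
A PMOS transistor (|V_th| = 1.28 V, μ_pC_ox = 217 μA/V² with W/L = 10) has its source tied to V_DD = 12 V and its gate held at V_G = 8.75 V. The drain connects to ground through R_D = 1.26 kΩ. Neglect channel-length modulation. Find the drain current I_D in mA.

I_D = 4.21 mA

V_SG = V_DD − V_G = 12 − 8.75 = 3.25 V, so V_ov = 3.25 − 1.28 = 1.97 V.
k_p = μ_pC_ox · (W/L) = 2.17 mA/V².
Assume saturation: I_D = ½ k_p V_ov² = 0.5 × 2.17 × 1.97² = 4.21 mA, giving V_SD = V_DD − I_D R_D = 12 − 4.21 × 1.26 = 6.69 V.
V_SD = 6.69 V ≥ V_ov = 1.97 V, confirming saturation.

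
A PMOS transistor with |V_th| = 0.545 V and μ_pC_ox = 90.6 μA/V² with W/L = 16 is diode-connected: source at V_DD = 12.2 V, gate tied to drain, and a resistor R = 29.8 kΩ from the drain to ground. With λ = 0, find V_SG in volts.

With gate tied to drain, V_SG = V_SD ≥ V_SG − |V_th|, so the device is in saturation.
k_p = μ_pC_ox · (W/L) = 1.45 mA/V².
KCL at the drain: ½ k_p (V_SG − |V_th|)² = (V_DD − V_SG)/R.
Let x = V_SG − 0.545. Then 21.6 x² + x − 11.65 = 0, giving x = 0.712 V (positive root), so V_SG = 1.26 V.
I_D = (V_DD − V_SG)/R = (12.2 − 1.26) / 29.8 = 0.367 mA.

V_SG = 1.26 V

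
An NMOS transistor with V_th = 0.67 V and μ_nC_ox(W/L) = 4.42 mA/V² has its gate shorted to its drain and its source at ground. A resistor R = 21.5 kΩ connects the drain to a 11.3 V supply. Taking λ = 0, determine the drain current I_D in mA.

With gate tied to drain, V_GS = V_DS ≥ V_GS − V_th, so the device is in saturation.
KCL at the drain: ½ k_n (V_GS − V_th)² = (V_DD − V_GS)/R.
Let x = V_GS − 0.67. Then 47.5 x² + x − 10.63 = 0, giving x = 0.463 V (positive root), so V_GS = 1.13 V.
I_D = (V_DD − V_GS)/R = (11.3 − 1.13) / 21.5 = 0.473 mA.

I_D = 0.473 mA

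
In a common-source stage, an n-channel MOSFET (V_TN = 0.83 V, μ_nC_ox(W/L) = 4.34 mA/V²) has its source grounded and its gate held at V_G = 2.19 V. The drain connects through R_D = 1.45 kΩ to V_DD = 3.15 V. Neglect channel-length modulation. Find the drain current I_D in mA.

I_D = 1.91 mA

V_GS = V_G = 2.19 V, so V_ov = 2.19 − 0.83 = 1.36 V.
Assume saturation: I_D = ½ k_n V_ov² = 0.5 × 4.34 × 1.36² = 4.01 mA, giving V_DS = V_DD − I_D R_D = 3.15 − 4.01 × 1.45 = -2.67 V.
But -2.67 V < V_ov = 1.36 V, so the device is actually in triode.
In triode I_D = k_n[V_ov V_DS − ½ V_DS²] and I_D = (V_DD − V_DS)/R_D. Equating: 3.15 V_DS² − 9.558 V_DS + 3.15 = 0, giving V_DS = 0.376 V (the root below V_ov).
I_D = (3.15 − 0.376) / 1.45 = 1.91 mA.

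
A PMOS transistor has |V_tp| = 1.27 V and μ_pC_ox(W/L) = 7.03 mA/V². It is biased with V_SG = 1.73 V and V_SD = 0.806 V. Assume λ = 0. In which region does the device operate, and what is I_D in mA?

Saturation; I_D = 0.744 mA

V_ov = V_SG − |V_tp| = 1.73 − 1.27 = 0.46 V.
Since V_SD = 0.806 V ≥ V_ov = 0.46 V, the device is in saturation.
I_D = ½ k_p V_ov² = 0.5 × 7.03 × 0.46² = 0.744 mA.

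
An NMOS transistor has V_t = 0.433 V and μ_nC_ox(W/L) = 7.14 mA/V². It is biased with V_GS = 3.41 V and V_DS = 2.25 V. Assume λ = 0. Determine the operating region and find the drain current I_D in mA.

Triode; I_D = 29.8 mA

V_ov = V_GS − V_t = 3.41 − 0.433 = 2.98 V.
Since V_DS = 2.25 V < V_ov = 2.98 V, the device is in the triode region.
I_D = k_n [V_ov · V_DS − ½ V_DS²] = 7.14 × [2.98 × 2.25 − 0.5 × 2.25²] = 29.8 mA.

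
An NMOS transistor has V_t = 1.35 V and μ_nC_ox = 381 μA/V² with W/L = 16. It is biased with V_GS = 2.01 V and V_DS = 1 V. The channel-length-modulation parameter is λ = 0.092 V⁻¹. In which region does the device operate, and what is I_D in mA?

Saturation; I_D = 1.45 mA

k_n = μ_nC_ox · (W/L) = 6.096 mA/V².
V_ov = V_GS − V_t = 2.01 − 1.35 = 0.66 V.
Since V_DS = 1 V ≥ V_ov = 0.66 V, the device is in saturation.
I_D = ½ k_n V_ov² (1 + λ V_DS) = 0.5 × 6.096 × 0.66² × (1 + 0.092 × 1) = 1.45 mA.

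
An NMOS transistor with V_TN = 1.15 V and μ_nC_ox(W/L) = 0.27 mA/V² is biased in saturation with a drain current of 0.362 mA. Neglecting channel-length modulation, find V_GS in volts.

V_GS = 2.79 V

In saturation I_D = ½ k_n (V_GS − V_TN)², so V_GS − V_TN = √(2 I_D / k_n) = √(2 × 0.362 / 0.27) = 1.64 V.
V_GS = 1.15 + 1.64 = 2.79 V.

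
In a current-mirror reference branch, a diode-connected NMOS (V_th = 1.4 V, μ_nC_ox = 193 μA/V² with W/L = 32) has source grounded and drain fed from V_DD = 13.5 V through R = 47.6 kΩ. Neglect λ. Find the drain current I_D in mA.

I_D = 0.248 mA

With gate tied to drain, V_GS = V_DS ≥ V_GS − V_th, so the device is in saturation.
k_n = μ_nC_ox · (W/L) = 6.176 mA/V².
KCL at the drain: ½ k_n (V_GS − V_th)² = (V_DD − V_GS)/R.
Let x = V_GS − 1.4. Then 147 x² + x − 12.1 = 0, giving x = 0.284 V (positive root), so V_GS = 1.68 V.
I_D = (V_DD − V_GS)/R = (13.5 − 1.68) / 47.6 = 0.248 mA.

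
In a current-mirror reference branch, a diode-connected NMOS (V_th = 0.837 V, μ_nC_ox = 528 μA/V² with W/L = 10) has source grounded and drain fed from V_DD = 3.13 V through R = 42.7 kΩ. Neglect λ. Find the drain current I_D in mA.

With gate tied to drain, V_GS = V_DS ≥ V_GS − V_th, so the device is in saturation.
k_n = μ_nC_ox · (W/L) = 5.28 mA/V².
KCL at the drain: ½ k_n (V_GS − V_th)² = (V_DD − V_GS)/R.
Let x = V_GS − 0.837. Then 113 x² + x − 2.293 = 0, giving x = 0.138 V (positive root), so V_GS = 0.975 V.
I_D = (V_DD − V_GS)/R = (3.13 − 0.975) / 42.7 = 0.0505 mA.

I_D = 0.0505 mA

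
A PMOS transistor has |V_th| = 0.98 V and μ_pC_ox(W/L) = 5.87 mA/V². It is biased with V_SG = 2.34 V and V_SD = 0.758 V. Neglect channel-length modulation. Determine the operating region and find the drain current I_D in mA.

V_ov = V_SG − |V_th| = 2.34 − 0.98 = 1.36 V.
Since V_SD = 0.758 V < V_ov = 1.36 V, the device is in the triode region.
I_D = k_p [V_ov · V_SD − ½ V_SD²] = 5.87 × [1.36 × 0.758 − 0.5 × 0.758²] = 4.36 mA.

Triode; I_D = 4.36 mA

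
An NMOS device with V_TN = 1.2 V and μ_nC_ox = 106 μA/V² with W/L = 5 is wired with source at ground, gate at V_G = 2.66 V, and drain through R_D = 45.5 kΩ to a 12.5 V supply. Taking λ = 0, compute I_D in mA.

I_D = 0.266 mA

V_GS = V_G = 2.66 V, so V_ov = 2.66 − 1.2 = 1.46 V.
k_n = μ_nC_ox · (W/L) = 0.53 mA/V².
Assume saturation: I_D = ½ k_n V_ov² = 0.5 × 0.53 × 1.46² = 0.565 mA, giving V_DS = V_DD − I_D R_D = 12.5 − 0.565 × 45.5 = -13.2 V.
But -13.2 V < V_ov = 1.46 V, so the device is actually in triode.
In triode I_D = k_n[V_ov V_DS − ½ V_DS²] and I_D = (V_DD − V_DS)/R_D. Equating: 12.1 V_DS² − 36.21 V_DS + 12.5 = 0, giving V_DS = 0.398 V (the root below V_ov).
I_D = (12.5 − 0.398) / 45.5 = 0.266 mA.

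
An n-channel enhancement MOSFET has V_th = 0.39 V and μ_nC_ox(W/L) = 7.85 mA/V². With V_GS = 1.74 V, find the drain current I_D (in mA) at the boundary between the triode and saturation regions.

I_D = 7.15 mA

At the boundary V_DS = V_ov = V_GS − V_th = 1.74 − 0.39 = 1.35 V.
I_D = ½ k_n V_ov² = 0.5 × 7.85 × 1.35² = 7.15 mA.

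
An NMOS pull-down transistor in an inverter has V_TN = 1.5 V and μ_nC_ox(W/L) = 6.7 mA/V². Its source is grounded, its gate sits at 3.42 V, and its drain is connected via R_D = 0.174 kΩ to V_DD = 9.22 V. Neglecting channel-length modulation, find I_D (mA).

V_GS = V_G = 3.42 V, so V_ov = 3.42 − 1.5 = 1.92 V.
Assume saturation: I_D = ½ k_n V_ov² = 0.5 × 6.7 × 1.92² = 12.3 mA, giving V_DS = V_DD − I_D R_D = 9.22 − 12.3 × 0.174 = 7.07 V.
V_DS = 7.07 V ≥ V_ov = 1.92 V, confirming saturation.

I_D = 12.3 mA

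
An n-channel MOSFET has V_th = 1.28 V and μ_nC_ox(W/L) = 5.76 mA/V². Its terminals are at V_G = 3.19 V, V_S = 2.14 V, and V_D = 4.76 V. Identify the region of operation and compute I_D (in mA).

Cutoff; I_D = 0 mA

V_GS = V_G − V_S = 3.19 − 2.14 = 1.05 V; V_DS = V_D − V_S = 4.76 − 2.14 = 2.62 V.
V_GS = 1.05 V < V_th = 1.28 V, so the transistor is in cutoff.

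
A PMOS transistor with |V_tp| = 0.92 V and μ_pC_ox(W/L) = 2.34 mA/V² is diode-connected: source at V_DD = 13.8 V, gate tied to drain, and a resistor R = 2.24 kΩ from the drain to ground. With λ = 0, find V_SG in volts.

V_SG = 2.95 V

With gate tied to drain, V_SG = V_SD ≥ V_SG − |V_tp|, so the device is in saturation.
KCL at the drain: ½ k_p (V_SG − |V_tp|)² = (V_DD − V_SG)/R.
Let x = V_SG − 0.92. Then 2.62 x² + x − 12.88 = 0, giving x = 2.03 V (positive root), so V_SG = 2.95 V.
I_D = (V_DD − V_SG)/R = (13.8 − 2.95) / 2.24 = 4.84 mA.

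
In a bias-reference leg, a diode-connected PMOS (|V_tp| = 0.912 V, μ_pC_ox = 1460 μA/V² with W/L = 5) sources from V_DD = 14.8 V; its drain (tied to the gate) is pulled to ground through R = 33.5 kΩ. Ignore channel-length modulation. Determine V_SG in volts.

V_SG = 1.24 V

With gate tied to drain, V_SG = V_SD ≥ V_SG − |V_tp|, so the device is in saturation.
k_p = μ_pC_ox · (W/L) = 7.3 mA/V².
KCL at the drain: ½ k_p (V_SG − |V_tp|)² = (V_DD − V_SG)/R.
Let x = V_SG − 0.912. Then 122 x² + x − 13.89 = 0, giving x = 0.333 V (positive root), so V_SG = 1.24 V.
I_D = (V_DD − V_SG)/R = (14.8 − 1.24) / 33.5 = 0.405 mA.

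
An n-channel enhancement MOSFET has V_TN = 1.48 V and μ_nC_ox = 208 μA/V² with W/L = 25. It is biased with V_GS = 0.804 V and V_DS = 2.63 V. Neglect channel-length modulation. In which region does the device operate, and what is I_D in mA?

V_GS = 0.804 V < V_TN = 1.48 V, so the transistor is in cutoff.

Cutoff; I_D = 0 mA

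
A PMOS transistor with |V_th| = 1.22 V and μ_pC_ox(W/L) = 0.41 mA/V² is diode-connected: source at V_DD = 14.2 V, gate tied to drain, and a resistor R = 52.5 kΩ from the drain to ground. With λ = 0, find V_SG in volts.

V_SG = 2.27 V

With gate tied to drain, V_SG = V_SD ≥ V_SG − |V_th|, so the device is in saturation.
KCL at the drain: ½ k_p (V_SG − |V_th|)² = (V_DD − V_SG)/R.
Let x = V_SG − 1.22. Then 10.8 x² + x − 12.98 = 0, giving x = 1.05 V (positive root), so V_SG = 2.27 V.
I_D = (V_DD − V_SG)/R = (14.2 − 2.27) / 52.5 = 0.227 mA.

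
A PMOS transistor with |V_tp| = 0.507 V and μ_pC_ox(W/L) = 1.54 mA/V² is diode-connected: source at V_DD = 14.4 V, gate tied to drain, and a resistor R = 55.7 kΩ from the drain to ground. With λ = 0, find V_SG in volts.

V_SG = 1.06 V

With gate tied to drain, V_SG = V_SD ≥ V_SG − |V_tp|, so the device is in saturation.
KCL at the drain: ½ k_p (V_SG − |V_tp|)² = (V_DD − V_SG)/R.
Let x = V_SG − 0.507. Then 42.9 x² + x − 13.89 = 0, giving x = 0.558 V (positive root), so V_SG = 1.06 V.
I_D = (V_DD − V_SG)/R = (14.4 − 1.06) / 55.7 = 0.239 mA.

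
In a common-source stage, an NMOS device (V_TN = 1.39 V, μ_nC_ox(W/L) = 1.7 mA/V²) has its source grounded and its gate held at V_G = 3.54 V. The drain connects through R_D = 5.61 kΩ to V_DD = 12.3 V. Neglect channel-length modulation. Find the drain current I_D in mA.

I_D = 2.07 mA

V_GS = V_G = 3.54 V, so V_ov = 3.54 − 1.39 = 2.15 V.
Assume saturation: I_D = ½ k_n V_ov² = 0.5 × 1.7 × 2.15² = 3.93 mA, giving V_DS = V_DD − I_D R_D = 12.3 − 3.93 × 5.61 = -9.74 V.
But -9.74 V < V_ov = 2.15 V, so the device is actually in triode.
In triode I_D = k_n[V_ov V_DS − ½ V_DS²] and I_D = (V_DD − V_DS)/R_D. Equating: 4.77 V_DS² − 21.5 V_DS + 12.3 = 0, giving V_DS = 0.672 V (the root below V_ov).
I_D = (12.3 − 0.672) / 5.61 = 2.07 mA.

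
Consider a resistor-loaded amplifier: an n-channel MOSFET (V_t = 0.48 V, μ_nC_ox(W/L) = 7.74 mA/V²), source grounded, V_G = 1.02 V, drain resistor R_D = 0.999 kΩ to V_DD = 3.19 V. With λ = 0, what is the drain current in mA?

I_D = 1.13 mA

V_GS = V_G = 1.02 V, so V_ov = 1.02 − 0.48 = 0.54 V.
Assume saturation: I_D = ½ k_n V_ov² = 0.5 × 7.74 × 0.54² = 1.13 mA, giving V_DS = V_DD − I_D R_D = 3.19 − 1.13 × 0.999 = 2.06 V.
V_DS = 2.06 V ≥ V_ov = 0.54 V, confirming saturation.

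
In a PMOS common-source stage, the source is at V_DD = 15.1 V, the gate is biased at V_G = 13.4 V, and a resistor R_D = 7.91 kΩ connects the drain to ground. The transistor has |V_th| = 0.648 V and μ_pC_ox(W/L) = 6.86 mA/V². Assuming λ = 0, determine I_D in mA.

V_SG = V_DD − V_G = 15.1 − 13.4 = 1.7 V, so V_ov = 1.7 − 0.648 = 1.05 V.
Assume saturation: I_D = ½ k_p V_ov² = 0.5 × 6.86 × 1.05² = 3.8 mA, giving V_SD = V_DD − I_D R_D = 15.1 − 3.8 × 7.91 = -14.9 V.
But -14.9 V < V_ov = 1.05 V, so the device is actually in triode.
In triode I_D = k_p[V_ov V_SD − ½ V_SD²] and I_D = (V_DD − V_SD)/R_D. Equating: 27.1 V_SD² − 58.08 V_SD + 15.1 = 0, giving V_SD = 0.303 V (the root below V_ov).
I_D = (15.1 − 0.303) / 7.91 = 1.87 mA.

I_D = 1.87 mA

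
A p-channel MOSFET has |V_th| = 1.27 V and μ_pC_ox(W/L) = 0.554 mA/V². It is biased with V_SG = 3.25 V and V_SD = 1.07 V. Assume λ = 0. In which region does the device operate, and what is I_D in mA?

V_ov = V_SG − |V_th| = 3.25 − 1.27 = 1.98 V.
Since V_SD = 1.07 V < V_ov = 1.98 V, the device is in the triode region.
I_D = k_p [V_ov · V_SD − ½ V_SD²] = 0.554 × [1.98 × 1.07 − 0.5 × 1.07²] = 0.857 mA.

Triode; I_D = 0.857 mA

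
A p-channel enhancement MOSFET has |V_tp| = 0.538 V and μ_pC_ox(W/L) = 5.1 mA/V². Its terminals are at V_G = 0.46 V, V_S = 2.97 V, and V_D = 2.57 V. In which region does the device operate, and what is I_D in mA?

Triode; I_D = 3.61 mA

V_SG = V_S − V_G = 2.97 − 0.46 = 2.51 V; V_SD = V_S − V_D = 2.97 − 2.57 = 0.4 V.
V_ov = V_SG − |V_tp| = 2.51 − 0.538 = 1.97 V.
Since V_SD = 0.4 V < V_ov = 1.97 V, the device is in the triode region.
I_D = k_p [V_ov · V_SD − ½ V_SD²] = 5.1 × [1.97 × 0.4 − 0.5 × 0.4²] = 3.61 mA.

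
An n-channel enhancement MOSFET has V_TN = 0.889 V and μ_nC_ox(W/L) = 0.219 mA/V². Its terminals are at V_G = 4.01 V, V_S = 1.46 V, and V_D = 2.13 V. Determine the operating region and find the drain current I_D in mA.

Triode; I_D = 0.195 mA

V_GS = V_G − V_S = 4.01 − 1.46 = 2.55 V; V_DS = V_D − V_S = 2.13 − 1.46 = 0.67 V.
V_ov = V_GS − V_TN = 2.55 − 0.889 = 1.66 V.
Since V_DS = 0.67 V < V_ov = 1.66 V, the device is in the triode region.
I_D = k_n [V_ov · V_DS − ½ V_DS²] = 0.219 × [1.66 × 0.67 − 0.5 × 0.67²] = 0.195 mA.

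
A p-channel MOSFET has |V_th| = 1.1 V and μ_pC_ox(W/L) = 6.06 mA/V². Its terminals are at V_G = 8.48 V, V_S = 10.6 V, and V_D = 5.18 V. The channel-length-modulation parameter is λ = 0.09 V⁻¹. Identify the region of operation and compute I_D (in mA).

V_SG = V_S − V_G = 10.6 − 8.48 = 2.12 V; V_SD = V_S − V_D = 10.6 − 5.18 = 5.42 V.
V_ov = V_SG − |V_th| = 2.12 − 1.1 = 1.02 V.
Since V_SD = 5.42 V ≥ V_ov = 1.02 V, the device is in saturation.
I_D = ½ k_p V_ov² (1 + λ V_SD) = 0.5 × 6.06 × 1.02² × (1 + 0.09 × 5.42) = 4.69 mA.

Saturation; I_D = 4.69 mA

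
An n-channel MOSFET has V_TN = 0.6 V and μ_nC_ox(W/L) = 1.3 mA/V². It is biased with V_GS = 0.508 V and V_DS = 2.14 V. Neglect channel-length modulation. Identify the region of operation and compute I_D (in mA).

V_GS = 0.508 V < V_TN = 0.6 V, so the transistor is in cutoff.

Cutoff; I_D = 0 mA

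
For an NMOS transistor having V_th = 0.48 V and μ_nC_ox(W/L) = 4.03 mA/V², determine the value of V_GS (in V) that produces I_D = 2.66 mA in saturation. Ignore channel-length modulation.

V_GS = 1.63 V

In saturation I_D = ½ k_n (V_GS − V_th)², so V_GS − V_th = √(2 I_D / k_n) = √(2 × 2.66 / 4.03) = 1.15 V.
V_GS = 0.48 + 1.15 = 1.63 V.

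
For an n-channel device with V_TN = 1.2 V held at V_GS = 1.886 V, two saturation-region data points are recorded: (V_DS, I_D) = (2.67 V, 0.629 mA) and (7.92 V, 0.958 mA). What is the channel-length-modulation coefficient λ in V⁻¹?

λ = 0.136 V⁻¹

With V_GS fixed, I_D ∝ (1 + λ V_DS) in saturation, so I_D2/I_D1 = (1 + λ V_DS2)/(1 + λ V_DS1).
0.958/0.629 = 1.523 = (1 + 7.92 λ)/(1 + 2.67 λ).
Solving: λ (I_D1 V_DS2 − I_D2 V_DS1) = I_D2 − I_D1, so λ = (0.958 − 0.629) / (0.629 × 7.92 − 0.958 × 2.67) = 0.329 / 2.42 = 0.136 V⁻¹.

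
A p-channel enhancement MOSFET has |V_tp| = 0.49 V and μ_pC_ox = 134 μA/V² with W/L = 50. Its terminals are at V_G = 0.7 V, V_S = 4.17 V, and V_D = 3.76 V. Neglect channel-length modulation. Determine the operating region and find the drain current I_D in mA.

V_SG = V_S − V_G = 4.17 − 0.7 = 3.47 V; V_SD = V_S − V_D = 4.17 − 3.76 = 0.41 V.
k_p = μ_pC_ox · (W/L) = 6.7 mA/V².
V_ov = V_SG − |V_tp| = 3.47 − 0.49 = 2.98 V.
Since V_SD = 0.41 V < V_ov = 2.98 V, the device is in the triode region.
I_D = k_p [V_ov · V_SD − ½ V_SD²] = 6.7 × [2.98 × 0.41 − 0.5 × 0.41²] = 7.62 mA.

Triode; I_D = 7.62 mA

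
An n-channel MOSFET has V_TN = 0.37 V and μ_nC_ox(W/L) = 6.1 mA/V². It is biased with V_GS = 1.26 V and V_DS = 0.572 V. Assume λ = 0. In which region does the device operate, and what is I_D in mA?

Triode; I_D = 2.11 mA

V_ov = V_GS − V_TN = 1.26 − 0.37 = 0.89 V.
Since V_DS = 0.572 V < V_ov = 0.89 V, the device is in the triode region.
I_D = k_n [V_ov · V_DS − ½ V_DS²] = 6.1 × [0.89 × 0.572 − 0.5 × 0.572²] = 2.11 mA.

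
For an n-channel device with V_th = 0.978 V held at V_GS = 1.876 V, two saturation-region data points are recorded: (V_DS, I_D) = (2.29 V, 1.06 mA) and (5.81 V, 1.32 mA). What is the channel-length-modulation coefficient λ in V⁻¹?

λ = 0.0829 V⁻¹

With V_GS fixed, I_D ∝ (1 + λ V_DS) in saturation, so I_D2/I_D1 = (1 + λ V_DS2)/(1 + λ V_DS1).
1.32/1.06 = 1.245 = (1 + 5.81 λ)/(1 + 2.29 λ).
Solving: λ (I_D1 V_DS2 − I_D2 V_DS1) = I_D2 − I_D1, so λ = (1.32 − 1.06) / (1.06 × 5.81 − 1.32 × 2.29) = 0.26 / 3.14 = 0.0829 V⁻¹.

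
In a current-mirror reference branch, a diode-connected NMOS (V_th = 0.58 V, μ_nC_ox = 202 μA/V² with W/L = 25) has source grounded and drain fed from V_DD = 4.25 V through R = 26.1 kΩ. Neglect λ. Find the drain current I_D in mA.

I_D = 0.132 mA

With gate tied to drain, V_GS = V_DS ≥ V_GS − V_th, so the device is in saturation.
k_n = μ_nC_ox · (W/L) = 5.05 mA/V².
KCL at the drain: ½ k_n (V_GS − V_th)² = (V_DD − V_GS)/R.
Let x = V_GS − 0.58. Then 65.9 x² + x − 3.67 = 0, giving x = 0.229 V (positive root), so V_GS = 0.809 V.
I_D = (V_DD − V_GS)/R = (4.25 − 0.809) / 26.1 = 0.132 mA.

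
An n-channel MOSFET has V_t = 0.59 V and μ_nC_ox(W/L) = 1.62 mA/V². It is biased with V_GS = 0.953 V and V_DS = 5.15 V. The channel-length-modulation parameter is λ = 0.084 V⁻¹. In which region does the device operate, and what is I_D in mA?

V_ov = V_GS − V_t = 0.953 − 0.59 = 0.363 V.
Since V_DS = 5.15 V ≥ V_ov = 0.363 V, the device is in saturation.
I_D = ½ k_n V_ov² (1 + λ V_DS) = 0.5 × 1.62 × 0.363² × (1 + 0.084 × 5.15) = 0.153 mA.

Saturation; I_D = 0.153 mA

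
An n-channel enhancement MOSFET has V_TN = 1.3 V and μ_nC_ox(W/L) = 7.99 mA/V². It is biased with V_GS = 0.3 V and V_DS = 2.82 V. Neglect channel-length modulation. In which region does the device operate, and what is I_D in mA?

Cutoff; I_D = 0 mA

V_GS = 0.3 V < V_TN = 1.3 V, so the transistor is in cutoff.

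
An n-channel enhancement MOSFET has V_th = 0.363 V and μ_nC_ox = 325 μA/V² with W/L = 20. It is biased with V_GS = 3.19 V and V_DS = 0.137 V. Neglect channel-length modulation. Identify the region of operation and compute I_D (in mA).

Triode; I_D = 2.46 mA

k_n = μ_nC_ox · (W/L) = 6.5 mA/V².
V_ov = V_GS − V_th = 3.19 − 0.363 = 2.83 V.
Since V_DS = 0.137 V < V_ov = 2.83 V, the device is in the triode region.
I_D = k_n [V_ov · V_DS − ½ V_DS²] = 6.5 × [2.83 × 0.137 − 0.5 × 0.137²] = 2.46 mA.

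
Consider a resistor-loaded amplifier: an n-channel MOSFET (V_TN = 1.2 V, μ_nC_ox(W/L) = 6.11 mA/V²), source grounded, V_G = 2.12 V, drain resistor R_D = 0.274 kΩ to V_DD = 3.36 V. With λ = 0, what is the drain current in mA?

I_D = 2.59 mA

V_GS = V_G = 2.12 V, so V_ov = 2.12 − 1.2 = 0.92 V.
Assume saturation: I_D = ½ k_n V_ov² = 0.5 × 6.11 × 0.92² = 2.59 mA, giving V_DS = V_DD − I_D R_D = 3.36 − 2.59 × 0.274 = 2.65 V.
V_DS = 2.65 V ≥ V_ov = 0.92 V, confirming saturation.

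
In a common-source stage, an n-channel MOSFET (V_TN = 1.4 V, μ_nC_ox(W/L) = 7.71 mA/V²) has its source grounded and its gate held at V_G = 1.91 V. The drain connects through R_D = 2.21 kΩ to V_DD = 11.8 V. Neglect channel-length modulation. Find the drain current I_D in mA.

I_D = 1.00 mA

V_GS = V_G = 1.91 V, so V_ov = 1.91 − 1.4 = 0.51 V.
Assume saturation: I_D = ½ k_n V_ov² = 0.5 × 7.71 × 0.51² = 1 mA, giving V_DS = V_DD − I_D R_D = 11.8 − 1 × 2.21 = 9.58 V.
V_DS = 9.58 V ≥ V_ov = 0.51 V, confirming saturation.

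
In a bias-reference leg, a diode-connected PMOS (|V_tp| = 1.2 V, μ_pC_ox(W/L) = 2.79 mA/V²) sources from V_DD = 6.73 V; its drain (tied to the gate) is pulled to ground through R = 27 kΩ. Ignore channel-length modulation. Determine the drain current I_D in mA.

With gate tied to drain, V_SG = V_SD ≥ V_SG − |V_tp|, so the device is in saturation.
KCL at the drain: ½ k_p (V_SG − |V_tp|)² = (V_DD − V_SG)/R.
Let x = V_SG − 1.2. Then 37.7 x² + x − 5.53 = 0, giving x = 0.37 V (positive root), so V_SG = 1.57 V.
I_D = (V_DD − V_SG)/R = (6.73 − 1.57) / 27 = 0.191 mA.

I_D = 0.191 mA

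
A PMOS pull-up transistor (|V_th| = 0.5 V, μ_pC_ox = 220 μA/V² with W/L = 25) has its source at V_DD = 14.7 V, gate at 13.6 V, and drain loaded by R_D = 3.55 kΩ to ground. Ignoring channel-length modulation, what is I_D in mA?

I_D = 0.990 mA

V_SG = V_DD − V_G = 14.7 − 13.6 = 1.1 V, so V_ov = 1.1 − 0.5 = 0.6 V.
k_p = μ_pC_ox · (W/L) = 5.5 mA/V².
Assume saturation: I_D = ½ k_p V_ov² = 0.5 × 5.5 × 0.6² = 0.99 mA, giving V_SD = V_DD − I_D R_D = 14.7 − 0.99 × 3.55 = 11.2 V.
V_SD = 11.2 V ≥ V_ov = 0.6 V, confirming saturation.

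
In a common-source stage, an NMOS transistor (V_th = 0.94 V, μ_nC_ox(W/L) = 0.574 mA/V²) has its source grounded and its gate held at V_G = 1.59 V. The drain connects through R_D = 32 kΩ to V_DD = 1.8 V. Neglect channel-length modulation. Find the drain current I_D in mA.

I_D = 0.0514 mA

V_GS = V_G = 1.59 V, so V_ov = 1.59 − 0.94 = 0.65 V.
Assume saturation: I_D = ½ k_n V_ov² = 0.5 × 0.574 × 0.65² = 0.121 mA, giving V_DS = V_DD − I_D R_D = 1.8 − 0.121 × 32 = -2.08 V.
But -2.08 V < V_ov = 0.65 V, so the device is actually in triode.
In triode I_D = k_n[V_ov V_DS − ½ V_DS²] and I_D = (V_DD − V_DS)/R_D. Equating: 9.18 V_DS² − 12.94 V_DS + 1.8 = 0, giving V_DS = 0.156 V (the root below V_ov).
I_D = (1.8 − 0.156) / 32 = 0.0514 mA.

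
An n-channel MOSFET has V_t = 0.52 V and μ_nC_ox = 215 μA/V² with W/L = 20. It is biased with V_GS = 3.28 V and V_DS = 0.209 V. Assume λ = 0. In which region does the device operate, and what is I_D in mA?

k_n = μ_nC_ox · (W/L) = 4.3 mA/V².
V_ov = V_GS − V_t = 3.28 − 0.52 = 2.76 V.
Since V_DS = 0.209 V < V_ov = 2.76 V, the device is in the triode region.
I_D = k_n [V_ov · V_DS − ½ V_DS²] = 4.3 × [2.76 × 0.209 − 0.5 × 0.209²] = 2.39 mA.

Triode; I_D = 2.39 mA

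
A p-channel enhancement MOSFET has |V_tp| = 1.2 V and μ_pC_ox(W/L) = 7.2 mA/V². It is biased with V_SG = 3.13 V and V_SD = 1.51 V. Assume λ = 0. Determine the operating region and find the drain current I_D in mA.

Triode; I_D = 12.8 mA

V_ov = V_SG − |V_tp| = 3.13 − 1.2 = 1.93 V.
Since V_SD = 1.51 V < V_ov = 1.93 V, the device is in the triode region.
I_D = k_p [V_ov · V_SD − ½ V_SD²] = 7.2 × [1.93 × 1.51 − 0.5 × 1.51²] = 12.8 mA.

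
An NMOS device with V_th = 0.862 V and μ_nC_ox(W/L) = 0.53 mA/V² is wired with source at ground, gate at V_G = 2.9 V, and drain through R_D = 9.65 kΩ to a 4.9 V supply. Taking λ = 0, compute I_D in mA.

I_D = 0.458 mA

V_GS = V_G = 2.9 V, so V_ov = 2.9 − 0.862 = 2.04 V.
Assume saturation: I_D = ½ k_n V_ov² = 0.5 × 0.53 × 2.04² = 1.1 mA, giving V_DS = V_DD − I_D R_D = 4.9 − 1.1 × 9.65 = -5.72 V.
But -5.72 V < V_ov = 2.04 V, so the device is actually in triode.
In triode I_D = k_n[V_ov V_DS − ½ V_DS²] and I_D = (V_DD − V_DS)/R_D. Equating: 2.56 V_DS² − 11.42 V_DS + 4.9 = 0, giving V_DS = 0.481 V (the root below V_ov).
I_D = (4.9 − 0.481) / 9.65 = 0.458 mA.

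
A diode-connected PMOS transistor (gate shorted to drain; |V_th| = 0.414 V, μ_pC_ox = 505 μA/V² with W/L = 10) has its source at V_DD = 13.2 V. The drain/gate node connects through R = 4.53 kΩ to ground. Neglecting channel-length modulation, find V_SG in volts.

With gate tied to drain, V_SG = V_SD ≥ V_SG − |V_th|, so the device is in saturation.
k_p = μ_pC_ox · (W/L) = 5.05 mA/V².
KCL at the drain: ½ k_p (V_SG − |V_th|)² = (V_DD − V_SG)/R.
Let x = V_SG − 0.414. Then 11.4 x² + x − 12.79 = 0, giving x = 1.01 V (positive root), so V_SG = 1.43 V.
I_D = (V_DD − V_SG)/R = (13.2 − 1.43) / 4.53 = 2.6 mA.

V_SG = 1.43 V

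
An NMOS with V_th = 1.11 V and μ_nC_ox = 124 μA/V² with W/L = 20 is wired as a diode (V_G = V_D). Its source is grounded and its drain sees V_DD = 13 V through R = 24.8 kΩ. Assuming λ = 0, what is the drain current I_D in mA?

With gate tied to drain, V_GS = V_DS ≥ V_GS − V_th, so the device is in saturation.
k_n = μ_nC_ox · (W/L) = 2.48 mA/V².
KCL at the drain: ½ k_n (V_GS − V_th)² = (V_DD − V_GS)/R.
Let x = V_GS − 1.11. Then 30.8 x² + x − 11.89 = 0, giving x = 0.606 V (positive root), so V_GS = 1.72 V.
I_D = (V_DD − V_GS)/R = (13 − 1.72) / 24.8 = 0.455 mA.

I_D = 0.455 mA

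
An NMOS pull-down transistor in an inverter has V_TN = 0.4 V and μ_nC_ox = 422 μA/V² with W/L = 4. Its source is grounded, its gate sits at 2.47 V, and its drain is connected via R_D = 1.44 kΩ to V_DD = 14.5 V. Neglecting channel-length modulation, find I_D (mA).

V_GS = V_G = 2.47 V, so V_ov = 2.47 − 0.4 = 2.07 V.
k_n = μ_nC_ox · (W/L) = 1.688 mA/V².
Assume saturation: I_D = ½ k_n V_ov² = 0.5 × 1.688 × 2.07² = 3.62 mA, giving V_DS = V_DD − I_D R_D = 14.5 − 3.62 × 1.44 = 9.29 V.
V_DS = 9.29 V ≥ V_ov = 2.07 V, confirming saturation.

I_D = 3.62 mA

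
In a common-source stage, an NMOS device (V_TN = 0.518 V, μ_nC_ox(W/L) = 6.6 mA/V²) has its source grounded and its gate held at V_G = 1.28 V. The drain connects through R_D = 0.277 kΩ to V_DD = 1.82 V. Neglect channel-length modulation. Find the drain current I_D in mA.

I_D = 1.92 mA

V_GS = V_G = 1.28 V, so V_ov = 1.28 − 0.518 = 0.762 V.
Assume saturation: I_D = ½ k_n V_ov² = 0.5 × 6.6 × 0.762² = 1.92 mA, giving V_DS = V_DD − I_D R_D = 1.82 − 1.92 × 0.277 = 1.29 V.
V_DS = 1.29 V ≥ V_ov = 0.762 V, confirming saturation.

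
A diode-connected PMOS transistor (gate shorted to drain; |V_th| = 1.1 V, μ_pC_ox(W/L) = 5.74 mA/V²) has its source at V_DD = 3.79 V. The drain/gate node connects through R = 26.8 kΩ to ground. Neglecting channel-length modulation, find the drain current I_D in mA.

I_D = 0.0936 mA

With gate tied to drain, V_SG = V_SD ≥ V_SG − |V_th|, so the device is in saturation.
KCL at the drain: ½ k_p (V_SG − |V_th|)² = (V_DD − V_SG)/R.
Let x = V_SG − 1.1. Then 76.9 x² + x − 2.69 = 0, giving x = 0.181 V (positive root), so V_SG = 1.28 V.
I_D = (V_DD − V_SG)/R = (3.79 − 1.28) / 26.8 = 0.0936 mA.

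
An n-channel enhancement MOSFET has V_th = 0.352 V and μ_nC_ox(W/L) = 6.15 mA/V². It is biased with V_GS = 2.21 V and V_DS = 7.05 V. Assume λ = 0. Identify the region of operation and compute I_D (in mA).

Saturation; I_D = 10.6 mA

V_ov = V_GS − V_th = 2.21 − 0.352 = 1.86 V.
Since V_DS = 7.05 V ≥ V_ov = 1.86 V, the device is in saturation.
I_D = ½ k_n V_ov² = 0.5 × 6.15 × 1.86² = 10.6 mA.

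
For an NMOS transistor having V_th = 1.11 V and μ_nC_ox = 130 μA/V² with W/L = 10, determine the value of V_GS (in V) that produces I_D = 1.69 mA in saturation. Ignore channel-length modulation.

V_GS = 2.72 V

k_n = μ_nC_ox · (W/L) = 1.3 mA/V².
In saturation I_D = ½ k_n (V_GS − V_th)², so V_GS − V_th = √(2 I_D / k_n) = √(2 × 1.69 / 1.3) = 1.61 V.
V_GS = 1.11 + 1.61 = 2.72 V.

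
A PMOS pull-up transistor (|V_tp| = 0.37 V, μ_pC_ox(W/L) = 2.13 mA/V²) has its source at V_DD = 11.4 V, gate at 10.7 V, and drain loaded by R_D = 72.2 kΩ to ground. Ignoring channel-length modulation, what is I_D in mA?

V_SG = V_DD − V_G = 11.4 − 10.7 = 0.7 V, so V_ov = 0.7 − 0.37 = 0.33 V.
Assume saturation: I_D = ½ k_p V_ov² = 0.5 × 2.13 × 0.33² = 0.116 mA, giving V_SD = V_DD − I_D R_D = 11.4 − 0.116 × 72.2 = 3.03 V.
V_SD = 3.03 V ≥ V_ov = 0.33 V, confirming saturation.

I_D = 0.116 mA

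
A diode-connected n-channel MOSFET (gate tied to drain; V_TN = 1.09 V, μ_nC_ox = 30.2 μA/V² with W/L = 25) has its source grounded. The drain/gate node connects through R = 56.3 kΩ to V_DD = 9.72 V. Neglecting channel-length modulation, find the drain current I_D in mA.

With gate tied to drain, V_GS = V_DS ≥ V_GS − V_TN, so the device is in saturation.
k_n = μ_nC_ox · (W/L) = 0.755 mA/V².
KCL at the drain: ½ k_n (V_GS − V_TN)² = (V_DD − V_GS)/R.
Let x = V_GS − 1.09. Then 21.3 x² + x − 8.63 = 0, giving x = 0.614 V (positive root), so V_GS = 1.7 V.
I_D = (V_DD − V_GS)/R = (9.72 − 1.7) / 56.3 = 0.142 mA.

I_D = 0.142 mA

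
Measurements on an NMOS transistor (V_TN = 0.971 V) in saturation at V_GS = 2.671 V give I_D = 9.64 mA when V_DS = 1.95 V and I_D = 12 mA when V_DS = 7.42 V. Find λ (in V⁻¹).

With V_GS fixed, I_D ∝ (1 + λ V_DS) in saturation, so I_D2/I_D1 = (1 + λ V_DS2)/(1 + λ V_DS1).
12/9.64 = 1.245 = (1 + 7.42 λ)/(1 + 1.95 λ).
Solving: λ (I_D1 V_DS2 − I_D2 V_DS1) = I_D2 − I_D1, so λ = (12 − 9.64) / (9.64 × 7.42 − 12 × 1.95) = 2.36 / 48.1 = 0.049 V⁻¹.

λ = 0.0490 V⁻¹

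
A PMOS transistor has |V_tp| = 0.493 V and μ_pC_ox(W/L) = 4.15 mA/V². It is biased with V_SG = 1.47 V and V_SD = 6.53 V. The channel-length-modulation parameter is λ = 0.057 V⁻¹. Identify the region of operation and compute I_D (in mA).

Saturation; I_D = 2.72 mA

V_ov = V_SG − |V_tp| = 1.47 − 0.493 = 0.977 V.
Since V_SD = 6.53 V ≥ V_ov = 0.977 V, the device is in saturation.
I_D = ½ k_p V_ov² (1 + λ V_SD) = 0.5 × 4.15 × 0.977² × (1 + 0.057 × 6.53) = 2.72 mA.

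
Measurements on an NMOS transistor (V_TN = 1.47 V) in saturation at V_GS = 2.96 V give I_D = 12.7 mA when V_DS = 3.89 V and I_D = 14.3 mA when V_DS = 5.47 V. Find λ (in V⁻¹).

With V_GS fixed, I_D ∝ (1 + λ V_DS) in saturation, so I_D2/I_D1 = (1 + λ V_DS2)/(1 + λ V_DS1).
14.3/12.7 = 1.126 = (1 + 5.47 λ)/(1 + 3.89 λ).
Solving: λ (I_D1 V_DS2 − I_D2 V_DS1) = I_D2 − I_D1, so λ = (14.3 − 12.7) / (12.7 × 5.47 − 14.3 × 3.89) = 1.6 / 13.8 = 0.116 V⁻¹.

λ = 0.116 V⁻¹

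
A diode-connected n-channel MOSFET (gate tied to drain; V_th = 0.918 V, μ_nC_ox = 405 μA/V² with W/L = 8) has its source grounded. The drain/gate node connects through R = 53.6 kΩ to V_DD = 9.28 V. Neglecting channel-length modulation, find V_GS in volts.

V_GS = 1.22 V

With gate tied to drain, V_GS = V_DS ≥ V_GS − V_th, so the device is in saturation.
k_n = μ_nC_ox · (W/L) = 3.24 mA/V².
KCL at the drain: ½ k_n (V_GS − V_th)² = (V_DD − V_GS)/R.
Let x = V_GS − 0.918. Then 86.8 x² + x − 8.362 = 0, giving x = 0.305 V (positive root), so V_GS = 1.22 V.
I_D = (V_DD − V_GS)/R = (9.28 − 1.22) / 53.6 = 0.15 mA.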